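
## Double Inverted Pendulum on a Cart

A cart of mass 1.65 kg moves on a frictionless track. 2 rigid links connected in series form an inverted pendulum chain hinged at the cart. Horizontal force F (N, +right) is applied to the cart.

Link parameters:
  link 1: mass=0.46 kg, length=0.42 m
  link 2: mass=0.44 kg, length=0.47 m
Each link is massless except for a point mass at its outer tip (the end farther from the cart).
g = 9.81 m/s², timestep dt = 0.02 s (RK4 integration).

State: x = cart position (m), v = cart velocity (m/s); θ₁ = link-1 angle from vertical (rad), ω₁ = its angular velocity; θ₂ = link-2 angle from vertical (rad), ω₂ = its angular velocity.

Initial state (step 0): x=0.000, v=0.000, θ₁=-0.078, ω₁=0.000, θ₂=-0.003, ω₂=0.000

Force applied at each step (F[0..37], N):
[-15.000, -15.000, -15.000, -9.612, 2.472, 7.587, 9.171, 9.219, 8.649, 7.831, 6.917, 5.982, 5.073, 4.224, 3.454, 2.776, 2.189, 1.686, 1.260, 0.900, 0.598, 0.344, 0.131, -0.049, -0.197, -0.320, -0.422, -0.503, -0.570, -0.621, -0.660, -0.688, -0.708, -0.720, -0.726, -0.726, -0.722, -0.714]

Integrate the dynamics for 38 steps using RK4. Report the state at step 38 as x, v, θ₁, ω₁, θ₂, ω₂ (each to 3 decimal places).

Answer: x=0.025, v=0.147, θ₁=-0.014, ω₁=-0.036, θ₂=-0.008, ω₂=-0.050

Derivation:
apply F[0]=-15.000 → step 1: x=-0.002, v=-0.173, θ₁=-0.075, ω₁=0.340, θ₂=-0.002, ω₂=0.064
apply F[1]=-15.000 → step 2: x=-0.007, v=-0.347, θ₁=-0.064, ω₁=0.689, θ₂=-0.000, ω₂=0.122
apply F[2]=-15.000 → step 3: x=-0.016, v=-0.523, θ₁=-0.047, ω₁=1.055, θ₂=0.002, ω₂=0.170
apply F[3]=-9.612 → step 4: x=-0.027, v=-0.636, θ₁=-0.024, ω₁=1.289, θ₂=0.006, ω₂=0.201
apply F[4]=+2.472 → step 5: x=-0.040, v=-0.605, θ₁=0.001, ω₁=1.202, θ₂=0.010, ω₂=0.215
apply F[5]=+7.587 → step 6: x=-0.051, v=-0.514, θ₁=0.023, ω₁=0.993, θ₂=0.015, ω₂=0.215
apply F[6]=+9.171 → step 7: x=-0.060, v=-0.406, θ₁=0.041, ω₁=0.758, θ₂=0.019, ω₂=0.203
apply F[7]=+9.219 → step 8: x=-0.067, v=-0.300, θ₁=0.054, ω₁=0.539, θ₂=0.023, ω₂=0.181
apply F[8]=+8.649 → step 9: x=-0.072, v=-0.201, θ₁=0.063, ω₁=0.347, θ₂=0.026, ω₂=0.153
apply F[9]=+7.831 → step 10: x=-0.075, v=-0.113, θ₁=0.068, ω₁=0.187, θ₂=0.029, ω₂=0.121
apply F[10]=+6.917 → step 11: x=-0.077, v=-0.037, θ₁=0.070, ω₁=0.056, θ₂=0.031, ω₂=0.088
apply F[11]=+5.982 → step 12: x=-0.077, v=0.028, θ₁=0.070, ω₁=-0.048, θ₂=0.032, ω₂=0.056
apply F[12]=+5.073 → step 13: x=-0.076, v=0.082, θ₁=0.069, ω₁=-0.127, θ₂=0.033, ω₂=0.026
apply F[13]=+4.224 → step 14: x=-0.074, v=0.126, θ₁=0.065, ω₁=-0.185, θ₂=0.033, ω₂=-0.002
apply F[14]=+3.454 → step 15: x=-0.071, v=0.161, θ₁=0.061, ω₁=-0.225, θ₂=0.033, ω₂=-0.027
apply F[15]=+2.776 → step 16: x=-0.067, v=0.188, θ₁=0.057, ω₁=-0.250, θ₂=0.032, ω₂=-0.049
apply F[16]=+2.189 → step 17: x=-0.063, v=0.209, θ₁=0.052, ω₁=-0.264, θ₂=0.031, ω₂=-0.067
apply F[17]=+1.686 → step 18: x=-0.059, v=0.224, θ₁=0.046, ω₁=-0.269, θ₂=0.030, ω₂=-0.082
apply F[18]=+1.260 → step 19: x=-0.054, v=0.235, θ₁=0.041, ω₁=-0.268, θ₂=0.028, ω₂=-0.094
apply F[19]=+0.900 → step 20: x=-0.050, v=0.241, θ₁=0.036, ω₁=-0.261, θ₂=0.026, ω₂=-0.103
apply F[20]=+0.598 → step 21: x=-0.045, v=0.245, θ₁=0.030, ω₁=-0.251, θ₂=0.024, ω₂=-0.110
apply F[21]=+0.344 → step 22: x=-0.040, v=0.246, θ₁=0.026, ω₁=-0.238, θ₂=0.022, ω₂=-0.114
apply F[22]=+0.131 → step 23: x=-0.035, v=0.245, θ₁=0.021, ω₁=-0.224, θ₂=0.019, ω₂=-0.116
apply F[23]=-0.049 → step 24: x=-0.030, v=0.243, θ₁=0.017, ω₁=-0.209, θ₂=0.017, ω₂=-0.117
apply F[24]=-0.197 → step 25: x=-0.025, v=0.239, θ₁=0.013, ω₁=-0.193, θ₂=0.015, ω₂=-0.116
apply F[25]=-0.320 → step 26: x=-0.021, v=0.234, θ₁=0.009, ω₁=-0.177, θ₂=0.012, ω₂=-0.114
apply F[26]=-0.422 → step 27: x=-0.016, v=0.228, θ₁=0.006, ω₁=-0.162, θ₂=0.010, ω₂=-0.110
apply F[27]=-0.503 → step 28: x=-0.011, v=0.221, θ₁=0.002, ω₁=-0.147, θ₂=0.008, ω₂=-0.106
apply F[28]=-0.570 → step 29: x=-0.007, v=0.214, θ₁=-0.000, ω₁=-0.132, θ₂=0.006, ω₂=-0.102
apply F[29]=-0.621 → step 30: x=-0.003, v=0.207, θ₁=-0.003, ω₁=-0.118, θ₂=0.004, ω₂=-0.096
apply F[30]=-0.660 → step 31: x=0.001, v=0.199, θ₁=-0.005, ω₁=-0.105, θ₂=0.002, ω₂=-0.091
apply F[31]=-0.688 → step 32: x=0.005, v=0.192, θ₁=-0.007, ω₁=-0.093, θ₂=0.000, ω₂=-0.085
apply F[32]=-0.708 → step 33: x=0.009, v=0.184, θ₁=-0.009, ω₁=-0.081, θ₂=-0.001, ω₂=-0.079
apply F[33]=-0.720 → step 34: x=0.012, v=0.176, θ₁=-0.010, ω₁=-0.071, θ₂=-0.003, ω₂=-0.073
apply F[34]=-0.726 → step 35: x=0.016, v=0.169, θ₁=-0.012, ω₁=-0.061, θ₂=-0.004, ω₂=-0.067
apply F[35]=-0.726 → step 36: x=0.019, v=0.161, θ₁=-0.013, ω₁=-0.052, θ₂=-0.006, ω₂=-0.061
apply F[36]=-0.722 → step 37: x=0.022, v=0.154, θ₁=-0.014, ω₁=-0.044, θ₂=-0.007, ω₂=-0.056
apply F[37]=-0.714 → step 38: x=0.025, v=0.147, θ₁=-0.014, ω₁=-0.036, θ₂=-0.008, ω₂=-0.050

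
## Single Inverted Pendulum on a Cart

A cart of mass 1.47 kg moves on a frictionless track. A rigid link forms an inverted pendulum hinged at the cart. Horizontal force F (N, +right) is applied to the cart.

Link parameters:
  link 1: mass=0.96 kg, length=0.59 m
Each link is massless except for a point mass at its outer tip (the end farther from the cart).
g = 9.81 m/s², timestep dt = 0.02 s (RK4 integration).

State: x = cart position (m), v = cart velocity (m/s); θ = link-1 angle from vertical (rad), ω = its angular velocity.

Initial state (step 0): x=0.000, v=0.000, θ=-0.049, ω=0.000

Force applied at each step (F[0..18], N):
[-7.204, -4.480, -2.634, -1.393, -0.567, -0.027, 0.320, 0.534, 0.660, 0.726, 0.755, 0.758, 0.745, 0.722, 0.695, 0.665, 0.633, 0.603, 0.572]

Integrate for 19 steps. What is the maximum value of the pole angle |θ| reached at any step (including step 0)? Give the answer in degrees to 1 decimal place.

Answer: 2.8°

Derivation:
apply F[0]=-7.204 → step 1: x=-0.001, v=-0.092, θ=-0.048, ω=0.139
apply F[1]=-4.480 → step 2: x=-0.003, v=-0.147, θ=-0.044, ω=0.217
apply F[2]=-2.634 → step 3: x=-0.007, v=-0.177, θ=-0.039, ω=0.255
apply F[3]=-1.393 → step 4: x=-0.010, v=-0.191, θ=-0.034, ω=0.267
apply F[4]=-0.567 → step 5: x=-0.014, v=-0.195, θ=-0.029, ω=0.262
apply F[5]=-0.027 → step 6: x=-0.018, v=-0.192, θ=-0.024, ω=0.249
apply F[6]=+0.320 → step 7: x=-0.022, v=-0.185, θ=-0.019, ω=0.229
apply F[7]=+0.534 → step 8: x=-0.025, v=-0.176, θ=-0.015, ω=0.208
apply F[8]=+0.660 → step 9: x=-0.029, v=-0.165, θ=-0.011, ω=0.186
apply F[9]=+0.726 → step 10: x=-0.032, v=-0.154, θ=-0.007, ω=0.164
apply F[10]=+0.755 → step 11: x=-0.035, v=-0.143, θ=-0.004, ω=0.144
apply F[11]=+0.758 → step 12: x=-0.038, v=-0.132, θ=-0.001, ω=0.125
apply F[12]=+0.745 → step 13: x=-0.040, v=-0.122, θ=0.001, ω=0.107
apply F[13]=+0.722 → step 14: x=-0.043, v=-0.113, θ=0.003, ω=0.092
apply F[14]=+0.695 → step 15: x=-0.045, v=-0.104, θ=0.005, ω=0.078
apply F[15]=+0.665 → step 16: x=-0.047, v=-0.095, θ=0.006, ω=0.065
apply F[16]=+0.633 → step 17: x=-0.049, v=-0.088, θ=0.007, ω=0.055
apply F[17]=+0.603 → step 18: x=-0.050, v=-0.080, θ=0.008, ω=0.045
apply F[18]=+0.572 → step 19: x=-0.052, v=-0.074, θ=0.009, ω=0.036
Max |angle| over trajectory = 0.049 rad = 2.8°.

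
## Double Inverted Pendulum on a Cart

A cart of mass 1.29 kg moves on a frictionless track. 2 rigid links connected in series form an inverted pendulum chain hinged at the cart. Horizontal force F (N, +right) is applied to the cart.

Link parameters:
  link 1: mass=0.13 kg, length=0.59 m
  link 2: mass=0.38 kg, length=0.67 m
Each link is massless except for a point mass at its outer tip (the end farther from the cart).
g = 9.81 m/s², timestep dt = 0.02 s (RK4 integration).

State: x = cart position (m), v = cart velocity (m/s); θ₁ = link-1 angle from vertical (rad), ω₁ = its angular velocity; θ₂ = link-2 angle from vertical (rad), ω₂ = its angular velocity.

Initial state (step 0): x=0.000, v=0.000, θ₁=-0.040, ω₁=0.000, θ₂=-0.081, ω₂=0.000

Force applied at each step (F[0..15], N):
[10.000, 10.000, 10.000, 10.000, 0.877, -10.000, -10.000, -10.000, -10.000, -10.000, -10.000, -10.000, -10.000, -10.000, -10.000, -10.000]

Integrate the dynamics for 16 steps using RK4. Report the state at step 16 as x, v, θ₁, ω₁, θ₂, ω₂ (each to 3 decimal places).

Answer: x=0.010, v=-0.902, θ₁=-0.195, ω₁=-0.077, θ₂=-0.024, ω₂=1.034

Derivation:
apply F[0]=+10.000 → step 1: x=0.002, v=0.158, θ₁=-0.042, ω₁=-0.244, θ₂=-0.081, ω₂=-0.045
apply F[1]=+10.000 → step 2: x=0.006, v=0.316, θ₁=-0.050, ω₁=-0.494, θ₂=-0.083, ω₂=-0.084
apply F[2]=+10.000 → step 3: x=0.014, v=0.476, θ₁=-0.062, ω₁=-0.756, θ₂=-0.085, ω₂=-0.114
apply F[3]=+10.000 → step 4: x=0.025, v=0.635, θ₁=-0.080, ω₁=-1.036, θ₂=-0.087, ω₂=-0.130
apply F[4]=+0.877 → step 5: x=0.038, v=0.655, θ₁=-0.101, ω₁=-1.102, θ₂=-0.090, ω₂=-0.127
apply F[5]=-10.000 → step 6: x=0.050, v=0.509, θ₁=-0.122, ω₁=-0.914, θ₂=-0.092, ω₂=-0.103
apply F[6]=-10.000 → step 7: x=0.059, v=0.365, θ₁=-0.138, ω₁=-0.751, θ₂=-0.094, ω₂=-0.059
apply F[7]=-10.000 → step 8: x=0.064, v=0.222, θ₁=-0.152, ω₁=-0.612, θ₂=-0.094, ω₂=0.003
apply F[8]=-10.000 → step 9: x=0.068, v=0.079, θ₁=-0.163, ω₁=-0.492, θ₂=-0.094, ω₂=0.081
apply F[9]=-10.000 → step 10: x=0.068, v=-0.062, θ₁=-0.172, ω₁=-0.390, θ₂=-0.091, ω₂=0.174
apply F[10]=-10.000 → step 11: x=0.065, v=-0.202, θ₁=-0.178, ω₁=-0.303, θ₂=-0.087, ω₂=0.280
apply F[11]=-10.000 → step 12: x=0.060, v=-0.342, θ₁=-0.184, ω₁=-0.230, θ₂=-0.080, ω₂=0.400
apply F[12]=-10.000 → step 13: x=0.051, v=-0.482, θ₁=-0.188, ω₁=-0.172, θ₂=-0.070, ω₂=0.535
apply F[13]=-10.000 → step 14: x=0.040, v=-0.622, θ₁=-0.191, ω₁=-0.127, θ₂=-0.058, ω₂=0.685
apply F[14]=-10.000 → step 15: x=0.026, v=-0.762, θ₁=-0.193, ω₁=-0.095, θ₂=-0.043, ω₂=0.851
apply F[15]=-10.000 → step 16: x=0.010, v=-0.902, θ₁=-0.195, ω₁=-0.077, θ₂=-0.024, ω₂=1.034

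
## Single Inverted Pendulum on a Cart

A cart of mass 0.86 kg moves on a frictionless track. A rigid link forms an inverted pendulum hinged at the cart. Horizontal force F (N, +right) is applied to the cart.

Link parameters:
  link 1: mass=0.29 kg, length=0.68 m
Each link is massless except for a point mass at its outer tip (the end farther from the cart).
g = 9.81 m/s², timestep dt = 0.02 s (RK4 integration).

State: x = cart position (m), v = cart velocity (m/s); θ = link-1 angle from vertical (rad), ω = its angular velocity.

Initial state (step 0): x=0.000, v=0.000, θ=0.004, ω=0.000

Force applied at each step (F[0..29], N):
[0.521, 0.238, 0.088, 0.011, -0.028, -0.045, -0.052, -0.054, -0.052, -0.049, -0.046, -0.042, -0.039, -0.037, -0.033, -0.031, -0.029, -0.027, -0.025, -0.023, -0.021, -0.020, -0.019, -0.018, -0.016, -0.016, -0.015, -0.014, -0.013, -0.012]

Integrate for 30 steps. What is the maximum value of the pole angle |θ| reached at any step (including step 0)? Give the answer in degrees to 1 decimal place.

apply F[0]=+0.521 → step 1: x=0.000, v=0.012, θ=0.004, ω=-0.016
apply F[1]=+0.238 → step 2: x=0.000, v=0.017, θ=0.003, ω=-0.023
apply F[2]=+0.088 → step 3: x=0.001, v=0.019, θ=0.003, ω=-0.025
apply F[3]=+0.011 → step 4: x=0.001, v=0.019, θ=0.002, ω=-0.024
apply F[4]=-0.028 → step 5: x=0.002, v=0.018, θ=0.002, ω=-0.022
apply F[5]=-0.045 → step 6: x=0.002, v=0.017, θ=0.002, ω=-0.020
apply F[6]=-0.052 → step 7: x=0.002, v=0.016, θ=0.001, ω=-0.018
apply F[7]=-0.054 → step 8: x=0.003, v=0.014, θ=0.001, ω=-0.016
apply F[8]=-0.052 → step 9: x=0.003, v=0.013, θ=0.001, ω=-0.013
apply F[9]=-0.049 → step 10: x=0.003, v=0.012, θ=0.000, ω=-0.012
apply F[10]=-0.046 → step 11: x=0.003, v=0.011, θ=0.000, ω=-0.010
apply F[11]=-0.042 → step 12: x=0.003, v=0.010, θ=-0.000, ω=-0.008
apply F[12]=-0.039 → step 13: x=0.004, v=0.009, θ=-0.000, ω=-0.007
apply F[13]=-0.037 → step 14: x=0.004, v=0.008, θ=-0.000, ω=-0.006
apply F[14]=-0.033 → step 15: x=0.004, v=0.007, θ=-0.000, ω=-0.005
apply F[15]=-0.031 → step 16: x=0.004, v=0.007, θ=-0.001, ω=-0.004
apply F[16]=-0.029 → step 17: x=0.004, v=0.006, θ=-0.001, ω=-0.003
apply F[17]=-0.027 → step 18: x=0.004, v=0.006, θ=-0.001, ω=-0.003
apply F[18]=-0.025 → step 19: x=0.004, v=0.005, θ=-0.001, ω=-0.002
apply F[19]=-0.023 → step 20: x=0.005, v=0.005, θ=-0.001, ω=-0.002
apply F[20]=-0.021 → step 21: x=0.005, v=0.004, θ=-0.001, ω=-0.001
apply F[21]=-0.020 → step 22: x=0.005, v=0.004, θ=-0.001, ω=-0.001
apply F[22]=-0.019 → step 23: x=0.005, v=0.003, θ=-0.001, ω=-0.001
apply F[23]=-0.018 → step 24: x=0.005, v=0.003, θ=-0.001, ω=-0.000
apply F[24]=-0.016 → step 25: x=0.005, v=0.003, θ=-0.001, ω=-0.000
apply F[25]=-0.016 → step 26: x=0.005, v=0.002, θ=-0.001, ω=0.000
apply F[26]=-0.015 → step 27: x=0.005, v=0.002, θ=-0.001, ω=0.000
apply F[27]=-0.014 → step 28: x=0.005, v=0.002, θ=-0.001, ω=0.000
apply F[28]=-0.013 → step 29: x=0.005, v=0.002, θ=-0.001, ω=0.001
apply F[29]=-0.012 → step 30: x=0.005, v=0.001, θ=-0.001, ω=0.001
Max |angle| over trajectory = 0.004 rad = 0.2°.

Answer: 0.2°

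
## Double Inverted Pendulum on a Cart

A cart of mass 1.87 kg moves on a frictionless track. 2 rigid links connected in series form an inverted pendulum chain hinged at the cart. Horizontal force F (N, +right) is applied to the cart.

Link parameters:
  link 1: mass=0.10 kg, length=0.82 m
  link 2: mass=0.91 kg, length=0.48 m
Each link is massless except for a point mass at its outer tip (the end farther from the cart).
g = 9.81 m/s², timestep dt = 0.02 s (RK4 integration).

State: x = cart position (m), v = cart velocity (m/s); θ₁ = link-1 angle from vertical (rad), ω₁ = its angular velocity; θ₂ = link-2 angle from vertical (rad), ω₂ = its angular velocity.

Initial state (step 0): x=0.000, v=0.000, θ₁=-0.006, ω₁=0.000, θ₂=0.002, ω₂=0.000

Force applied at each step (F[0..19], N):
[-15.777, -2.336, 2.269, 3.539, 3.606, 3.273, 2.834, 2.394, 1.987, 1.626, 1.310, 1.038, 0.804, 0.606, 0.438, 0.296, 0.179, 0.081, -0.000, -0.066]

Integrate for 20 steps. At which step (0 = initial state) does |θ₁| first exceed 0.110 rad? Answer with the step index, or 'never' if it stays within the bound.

apply F[0]=-15.777 → step 1: x=-0.002, v=-0.168, θ₁=-0.004, ω₁=0.187, θ₂=0.002, ω₂=0.031
apply F[1]=-2.336 → step 2: x=-0.005, v=-0.193, θ₁=-0.000, ω₁=0.206, θ₂=0.003, ω₂=0.051
apply F[2]=+2.269 → step 3: x=-0.009, v=-0.169, θ₁=0.004, ω₁=0.173, θ₂=0.004, ω₂=0.059
apply F[3]=+3.539 → step 4: x=-0.012, v=-0.132, θ₁=0.007, ω₁=0.130, θ₂=0.005, ω₂=0.058
apply F[4]=+3.606 → step 5: x=-0.014, v=-0.094, θ₁=0.009, ω₁=0.089, θ₂=0.007, ω₂=0.051
apply F[5]=+3.273 → step 6: x=-0.016, v=-0.060, θ₁=0.010, ω₁=0.055, θ₂=0.008, ω₂=0.041
apply F[6]=+2.834 → step 7: x=-0.017, v=-0.031, θ₁=0.011, ω₁=0.028, θ₂=0.008, ω₂=0.029
apply F[7]=+2.394 → step 8: x=-0.017, v=-0.006, θ₁=0.011, ω₁=0.008, θ₂=0.009, ω₂=0.018
apply F[8]=+1.987 → step 9: x=-0.017, v=0.014, θ₁=0.011, ω₁=-0.008, θ₂=0.009, ω₂=0.007
apply F[9]=+1.626 → step 10: x=-0.016, v=0.030, θ₁=0.011, ω₁=-0.020, θ₂=0.009, ω₂=-0.003
apply F[10]=+1.310 → step 11: x=-0.016, v=0.043, θ₁=0.011, ω₁=-0.029, θ₂=0.009, ω₂=-0.011
apply F[11]=+1.038 → step 12: x=-0.015, v=0.053, θ₁=0.010, ω₁=-0.035, θ₂=0.009, ω₂=-0.018
apply F[12]=+0.804 → step 13: x=-0.014, v=0.060, θ₁=0.009, ω₁=-0.039, θ₂=0.008, ω₂=-0.023
apply F[13]=+0.606 → step 14: x=-0.012, v=0.066, θ₁=0.008, ω₁=-0.042, θ₂=0.008, ω₂=-0.028
apply F[14]=+0.438 → step 15: x=-0.011, v=0.070, θ₁=0.008, ω₁=-0.043, θ₂=0.007, ω₂=-0.031
apply F[15]=+0.296 → step 16: x=-0.010, v=0.072, θ₁=0.007, ω₁=-0.043, θ₂=0.006, ω₂=-0.033
apply F[16]=+0.179 → step 17: x=-0.008, v=0.074, θ₁=0.006, ω₁=-0.043, θ₂=0.006, ω₂=-0.034
apply F[17]=+0.081 → step 18: x=-0.007, v=0.074, θ₁=0.005, ω₁=-0.041, θ₂=0.005, ω₂=-0.034
apply F[18]=-0.000 → step 19: x=-0.005, v=0.073, θ₁=0.004, ω₁=-0.040, θ₂=0.004, ω₂=-0.034
apply F[19]=-0.066 → step 20: x=-0.004, v=0.072, θ₁=0.003, ω₁=-0.038, θ₂=0.004, ω₂=-0.033
max |θ₁| = 0.011 ≤ 0.110 over all 21 states.

Answer: never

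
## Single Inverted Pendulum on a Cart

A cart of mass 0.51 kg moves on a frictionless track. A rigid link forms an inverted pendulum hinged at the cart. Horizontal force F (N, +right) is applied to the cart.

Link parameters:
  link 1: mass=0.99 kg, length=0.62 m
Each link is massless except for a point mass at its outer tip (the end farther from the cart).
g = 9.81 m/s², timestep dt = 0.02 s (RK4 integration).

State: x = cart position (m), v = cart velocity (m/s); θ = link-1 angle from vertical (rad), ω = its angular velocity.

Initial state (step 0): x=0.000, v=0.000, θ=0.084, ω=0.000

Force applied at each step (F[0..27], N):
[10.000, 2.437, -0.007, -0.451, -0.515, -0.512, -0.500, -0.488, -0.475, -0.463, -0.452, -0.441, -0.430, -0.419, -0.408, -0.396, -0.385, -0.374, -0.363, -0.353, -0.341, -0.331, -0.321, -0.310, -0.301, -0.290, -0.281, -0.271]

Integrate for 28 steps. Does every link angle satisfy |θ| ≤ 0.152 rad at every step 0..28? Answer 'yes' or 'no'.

Answer: yes

Derivation:
apply F[0]=+10.000 → step 1: x=0.004, v=0.357, θ=0.079, ω=-0.547
apply F[1]=+2.437 → step 2: x=0.011, v=0.424, θ=0.067, ω=-0.633
apply F[2]=-0.007 → step 3: x=0.020, v=0.402, θ=0.055, ω=-0.578
apply F[3]=-0.451 → step 4: x=0.027, v=0.366, θ=0.044, ω=-0.504
apply F[4]=-0.515 → step 5: x=0.034, v=0.331, θ=0.034, ω=-0.436
apply F[5]=-0.512 → step 6: x=0.041, v=0.300, θ=0.026, ω=-0.376
apply F[6]=-0.500 → step 7: x=0.046, v=0.272, θ=0.019, ω=-0.323
apply F[7]=-0.488 → step 8: x=0.051, v=0.246, θ=0.013, ω=-0.277
apply F[8]=-0.475 → step 9: x=0.056, v=0.224, θ=0.008, ω=-0.237
apply F[9]=-0.463 → step 10: x=0.060, v=0.203, θ=0.004, ω=-0.202
apply F[10]=-0.452 → step 11: x=0.064, v=0.185, θ=0.000, ω=-0.172
apply F[11]=-0.441 → step 12: x=0.068, v=0.168, θ=-0.003, ω=-0.145
apply F[12]=-0.430 → step 13: x=0.071, v=0.153, θ=-0.006, ω=-0.122
apply F[13]=-0.419 → step 14: x=0.074, v=0.139, θ=-0.008, ω=-0.102
apply F[14]=-0.408 → step 15: x=0.077, v=0.126, θ=-0.010, ω=-0.085
apply F[15]=-0.396 → step 16: x=0.079, v=0.115, θ=-0.011, ω=-0.069
apply F[16]=-0.385 → step 17: x=0.081, v=0.104, θ=-0.013, ω=-0.056
apply F[17]=-0.374 → step 18: x=0.083, v=0.095, θ=-0.014, ω=-0.045
apply F[18]=-0.363 → step 19: x=0.085, v=0.086, θ=-0.014, ω=-0.035
apply F[19]=-0.353 → step 20: x=0.087, v=0.078, θ=-0.015, ω=-0.026
apply F[20]=-0.341 → step 21: x=0.088, v=0.070, θ=-0.015, ω=-0.019
apply F[21]=-0.331 → step 22: x=0.089, v=0.063, θ=-0.016, ω=-0.013
apply F[22]=-0.321 → step 23: x=0.091, v=0.056, θ=-0.016, ω=-0.007
apply F[23]=-0.310 → step 24: x=0.092, v=0.050, θ=-0.016, ω=-0.002
apply F[24]=-0.301 → step 25: x=0.093, v=0.045, θ=-0.016, ω=0.002
apply F[25]=-0.290 → step 26: x=0.093, v=0.039, θ=-0.016, ω=0.005
apply F[26]=-0.281 → step 27: x=0.094, v=0.034, θ=-0.016, ω=0.008
apply F[27]=-0.271 → step 28: x=0.095, v=0.030, θ=-0.016, ω=0.010
Max |angle| over trajectory = 0.084 rad; bound = 0.152 → within bound.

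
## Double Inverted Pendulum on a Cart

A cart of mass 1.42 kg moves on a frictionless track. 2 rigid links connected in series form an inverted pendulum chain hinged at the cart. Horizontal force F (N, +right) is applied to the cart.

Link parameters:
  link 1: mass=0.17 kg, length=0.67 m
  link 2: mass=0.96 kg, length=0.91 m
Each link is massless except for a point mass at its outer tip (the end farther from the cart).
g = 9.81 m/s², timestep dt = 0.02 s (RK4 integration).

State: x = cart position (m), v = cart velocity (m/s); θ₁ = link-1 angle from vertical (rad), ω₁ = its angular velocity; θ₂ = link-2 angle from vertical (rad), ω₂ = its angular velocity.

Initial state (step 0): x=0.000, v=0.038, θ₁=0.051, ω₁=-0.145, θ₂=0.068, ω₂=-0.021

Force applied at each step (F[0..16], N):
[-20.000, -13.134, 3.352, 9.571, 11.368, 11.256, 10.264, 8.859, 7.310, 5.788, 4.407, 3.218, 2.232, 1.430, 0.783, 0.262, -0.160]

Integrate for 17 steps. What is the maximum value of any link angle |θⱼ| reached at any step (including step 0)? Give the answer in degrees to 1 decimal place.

apply F[0]=-20.000 → step 1: x=-0.002, v=-0.251, θ₁=0.052, ω₁=0.275, θ₂=0.068, ω₂=0.001
apply F[1]=-13.134 → step 2: x=-0.009, v=-0.444, θ₁=0.061, ω₁=0.561, θ₂=0.068, ω₂=0.017
apply F[2]=+3.352 → step 3: x=-0.018, v=-0.407, θ₁=0.071, ω₁=0.522, θ₂=0.068, ω₂=0.020
apply F[3]=+9.571 → step 4: x=-0.025, v=-0.285, θ₁=0.080, ω₁=0.374, θ₂=0.069, ω₂=0.009
apply F[4]=+11.368 → step 5: x=-0.029, v=-0.138, θ₁=0.086, ω₁=0.207, θ₂=0.069, ω₂=-0.013
apply F[5]=+11.256 → step 6: x=-0.030, v=0.006, θ₁=0.089, ω₁=0.051, θ₂=0.068, ω₂=-0.042
apply F[6]=+10.264 → step 7: x=-0.029, v=0.136, θ₁=0.088, ω₁=-0.079, θ₂=0.067, ω₂=-0.074
apply F[7]=+8.859 → step 8: x=-0.025, v=0.247, θ₁=0.086, ω₁=-0.182, θ₂=0.065, ω₂=-0.106
apply F[8]=+7.310 → step 9: x=-0.019, v=0.336, θ₁=0.081, ω₁=-0.257, θ₂=0.063, ω₂=-0.135
apply F[9]=+5.788 → step 10: x=-0.012, v=0.405, θ₁=0.076, ω₁=-0.307, θ₂=0.060, ω₂=-0.160
apply F[10]=+4.407 → step 11: x=-0.003, v=0.456, θ₁=0.069, ω₁=-0.338, θ₂=0.056, ω₂=-0.181
apply F[11]=+3.218 → step 12: x=0.007, v=0.491, θ₁=0.062, ω₁=-0.352, θ₂=0.053, ω₂=-0.197
apply F[12]=+2.232 → step 13: x=0.017, v=0.513, θ₁=0.055, ω₁=-0.354, θ₂=0.049, ω₂=-0.209
apply F[13]=+1.430 → step 14: x=0.027, v=0.525, θ₁=0.048, ω₁=-0.348, θ₂=0.044, ω₂=-0.217
apply F[14]=+0.783 → step 15: x=0.037, v=0.529, θ₁=0.042, ω₁=-0.336, θ₂=0.040, ω₂=-0.221
apply F[15]=+0.262 → step 16: x=0.048, v=0.527, θ₁=0.035, ω₁=-0.321, θ₂=0.036, ω₂=-0.222
apply F[16]=-0.160 → step 17: x=0.059, v=0.520, θ₁=0.029, ω₁=-0.303, θ₂=0.031, ω₂=-0.220
Max |angle| over trajectory = 0.089 rad = 5.1°.

Answer: 5.1°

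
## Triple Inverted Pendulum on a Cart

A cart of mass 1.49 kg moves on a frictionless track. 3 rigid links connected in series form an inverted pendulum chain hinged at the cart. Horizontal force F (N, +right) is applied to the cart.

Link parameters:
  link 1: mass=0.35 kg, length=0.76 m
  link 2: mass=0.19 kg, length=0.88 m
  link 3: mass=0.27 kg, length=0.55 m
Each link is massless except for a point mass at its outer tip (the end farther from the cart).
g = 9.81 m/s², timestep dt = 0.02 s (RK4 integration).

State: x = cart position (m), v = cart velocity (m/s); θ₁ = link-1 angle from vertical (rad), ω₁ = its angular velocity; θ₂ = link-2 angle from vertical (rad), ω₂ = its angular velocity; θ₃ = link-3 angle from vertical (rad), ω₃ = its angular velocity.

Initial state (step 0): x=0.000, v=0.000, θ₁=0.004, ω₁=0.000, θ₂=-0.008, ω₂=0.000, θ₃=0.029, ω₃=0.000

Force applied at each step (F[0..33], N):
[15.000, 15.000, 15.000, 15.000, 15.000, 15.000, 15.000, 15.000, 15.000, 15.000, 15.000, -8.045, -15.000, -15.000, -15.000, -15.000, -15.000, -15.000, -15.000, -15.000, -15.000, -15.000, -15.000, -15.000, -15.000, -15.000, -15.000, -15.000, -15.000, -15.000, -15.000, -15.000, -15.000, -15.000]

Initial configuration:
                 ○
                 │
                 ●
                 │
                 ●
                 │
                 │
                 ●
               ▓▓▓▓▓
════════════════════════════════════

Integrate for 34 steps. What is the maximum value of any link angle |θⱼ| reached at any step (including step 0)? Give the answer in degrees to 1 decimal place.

Answer: 131.1°

Derivation:
apply F[0]=+15.000 → step 1: x=0.002, v=0.201, θ₁=0.001, ω₁=-0.260, θ₂=-0.008, ω₂=-0.018, θ₃=0.029, ω₃=0.032
apply F[1]=+15.000 → step 2: x=0.008, v=0.403, θ₁=-0.006, ω₁=-0.523, θ₂=-0.009, ω₂=-0.033, θ₃=0.030, ω₃=0.064
apply F[2]=+15.000 → step 3: x=0.018, v=0.605, θ₁=-0.020, ω₁=-0.794, θ₂=-0.009, ω₂=-0.043, θ₃=0.032, ω₃=0.097
apply F[3]=+15.000 → step 4: x=0.032, v=0.809, θ₁=-0.038, ω₁=-1.076, θ₂=-0.010, ω₂=-0.047, θ₃=0.034, ω₃=0.131
apply F[4]=+15.000 → step 5: x=0.050, v=1.015, θ₁=-0.063, ω₁=-1.370, θ₂=-0.011, ω₂=-0.042, θ₃=0.037, ω₃=0.164
apply F[5]=+15.000 → step 6: x=0.073, v=1.222, θ₁=-0.093, ω₁=-1.678, θ₂=-0.012, ω₂=-0.029, θ₃=0.041, ω₃=0.195
apply F[6]=+15.000 → step 7: x=0.099, v=1.431, θ₁=-0.130, ω₁=-1.999, θ₂=-0.012, ω₂=-0.009, θ₃=0.045, ω₃=0.224
apply F[7]=+15.000 → step 8: x=0.130, v=1.639, θ₁=-0.173, ω₁=-2.330, θ₂=-0.012, ω₂=0.015, θ₃=0.050, ω₃=0.246
apply F[8]=+15.000 → step 9: x=0.165, v=1.846, θ₁=-0.223, ω₁=-2.664, θ₂=-0.012, ω₂=0.035, θ₃=0.055, ω₃=0.261
apply F[9]=+15.000 → step 10: x=0.204, v=2.050, θ₁=-0.280, ω₁=-2.994, θ₂=-0.011, ω₂=0.043, θ₃=0.060, ω₃=0.266
apply F[10]=+15.000 → step 11: x=0.247, v=2.247, θ₁=-0.343, ω₁=-3.309, θ₂=-0.010, ω₂=0.028, θ₃=0.065, ω₃=0.259
apply F[11]=-8.045 → step 12: x=0.291, v=2.148, θ₁=-0.409, ω₁=-3.308, θ₂=-0.009, ω₂=0.065, θ₃=0.071, ω₃=0.273
apply F[12]=-15.000 → step 13: x=0.332, v=1.964, θ₁=-0.474, ω₁=-3.248, θ₂=-0.007, ω₂=0.139, θ₃=0.076, ω₃=0.297
apply F[13]=-15.000 → step 14: x=0.369, v=1.783, θ₁=-0.539, ω₁=-3.220, θ₂=-0.004, ω₂=0.226, θ₃=0.083, ω₃=0.322
apply F[14]=-15.000 → step 15: x=0.403, v=1.604, θ₁=-0.603, ω₁=-3.219, θ₂=0.002, ω₂=0.324, θ₃=0.089, ω₃=0.346
apply F[15]=-15.000 → step 16: x=0.434, v=1.425, θ₁=-0.668, ω₁=-3.240, θ₂=0.009, ω₂=0.427, θ₃=0.096, ω₃=0.367
apply F[16]=-15.000 → step 17: x=0.460, v=1.246, θ₁=-0.733, ω₁=-3.279, θ₂=0.019, ω₂=0.532, θ₃=0.104, ω₃=0.385
apply F[17]=-15.000 → step 18: x=0.483, v=1.067, θ₁=-0.799, ω₁=-3.334, θ₂=0.031, ω₂=0.636, θ₃=0.112, ω₃=0.398
apply F[18]=-15.000 → step 19: x=0.503, v=0.886, θ₁=-0.867, ω₁=-3.403, θ₂=0.044, ω₂=0.735, θ₃=0.120, ω₃=0.408
apply F[19]=-15.000 → step 20: x=0.519, v=0.703, θ₁=-0.935, ω₁=-3.484, θ₂=0.060, ω₂=0.825, θ₃=0.128, ω₃=0.415
apply F[20]=-15.000 → step 21: x=0.531, v=0.518, θ₁=-1.006, ω₁=-3.577, θ₂=0.077, ω₂=0.905, θ₃=0.136, ω₃=0.418
apply F[21]=-15.000 → step 22: x=0.540, v=0.330, θ₁=-1.079, ω₁=-3.682, θ₂=0.096, ω₂=0.970, θ₃=0.145, ω₃=0.419
apply F[22]=-15.000 → step 23: x=0.544, v=0.138, θ₁=-1.153, ω₁=-3.801, θ₂=0.116, ω₂=1.018, θ₃=0.153, ω₃=0.419
apply F[23]=-15.000 → step 24: x=0.545, v=-0.058, θ₁=-1.231, ω₁=-3.936, θ₂=0.137, ω₂=1.046, θ₃=0.161, ω₃=0.418
apply F[24]=-15.000 → step 25: x=0.542, v=-0.259, θ₁=-1.311, ω₁=-4.090, θ₂=0.158, ω₂=1.050, θ₃=0.170, ω₃=0.417
apply F[25]=-15.000 → step 26: x=0.535, v=-0.465, θ₁=-1.394, ω₁=-4.267, θ₂=0.178, ω₂=1.026, θ₃=0.178, ω₃=0.417
apply F[26]=-15.000 → step 27: x=0.523, v=-0.679, θ₁=-1.482, ω₁=-4.474, θ₂=0.198, ω₂=0.967, θ₃=0.186, ω₃=0.417
apply F[27]=-15.000 → step 28: x=0.507, v=-0.901, θ₁=-1.574, ω₁=-4.719, θ₂=0.217, ω₂=0.866, θ₃=0.195, ω₃=0.417
apply F[28]=-15.000 → step 29: x=0.487, v=-1.135, θ₁=-1.671, ω₁=-5.011, θ₂=0.233, ω₂=0.714, θ₃=0.203, ω₃=0.416
apply F[29]=-15.000 → step 30: x=0.462, v=-1.385, θ₁=-1.774, ω₁=-5.365, θ₂=0.245, ω₂=0.498, θ₃=0.211, ω₃=0.412
apply F[30]=-15.000 → step 31: x=0.432, v=-1.654, θ₁=-1.886, ω₁=-5.799, θ₂=0.252, ω₂=0.202, θ₃=0.220, ω₃=0.403
apply F[31]=-15.000 → step 32: x=0.396, v=-1.952, θ₁=-2.007, ω₁=-6.339, θ₂=0.252, ω₂=-0.197, θ₃=0.228, ω₃=0.388
apply F[32]=-15.000 → step 33: x=0.353, v=-2.286, θ₁=-2.140, ω₁=-7.015, θ₂=0.243, ω₂=-0.728, θ₃=0.235, ω₃=0.374
apply F[33]=-15.000 → step 34: x=0.304, v=-2.669, θ₁=-2.289, ω₁=-7.868, θ₂=0.222, ω₂=-1.431, θ₃=0.243, ω₃=0.383
Max |angle| over trajectory = 2.289 rad = 131.1°.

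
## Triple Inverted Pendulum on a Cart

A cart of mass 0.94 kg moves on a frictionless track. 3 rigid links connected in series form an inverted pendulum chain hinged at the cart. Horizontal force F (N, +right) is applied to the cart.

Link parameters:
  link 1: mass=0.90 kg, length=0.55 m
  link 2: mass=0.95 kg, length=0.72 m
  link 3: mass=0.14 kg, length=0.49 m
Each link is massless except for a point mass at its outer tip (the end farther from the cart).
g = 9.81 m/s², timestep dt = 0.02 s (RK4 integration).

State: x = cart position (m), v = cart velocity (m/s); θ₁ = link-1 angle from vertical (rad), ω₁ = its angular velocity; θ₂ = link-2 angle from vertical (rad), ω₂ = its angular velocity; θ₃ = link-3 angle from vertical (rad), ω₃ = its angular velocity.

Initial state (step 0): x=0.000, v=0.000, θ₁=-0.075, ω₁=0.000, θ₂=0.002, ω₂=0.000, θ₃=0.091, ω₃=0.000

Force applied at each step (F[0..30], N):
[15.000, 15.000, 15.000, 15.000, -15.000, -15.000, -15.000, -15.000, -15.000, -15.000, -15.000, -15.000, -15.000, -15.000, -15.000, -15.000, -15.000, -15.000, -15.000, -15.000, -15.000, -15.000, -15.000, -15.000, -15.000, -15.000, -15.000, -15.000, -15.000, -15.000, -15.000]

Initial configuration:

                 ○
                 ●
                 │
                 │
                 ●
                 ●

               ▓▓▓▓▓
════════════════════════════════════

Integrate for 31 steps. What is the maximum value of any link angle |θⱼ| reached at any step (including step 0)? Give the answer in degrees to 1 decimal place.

Answer: 102.9°

Derivation:
apply F[0]=+15.000 → step 1: x=0.003, v=0.346, θ₁=-0.082, ω₁=-0.684, θ₂=0.002, ω₂=0.037, θ₃=0.091, ω₃=0.034
apply F[1]=+15.000 → step 2: x=0.014, v=0.694, θ₁=-0.102, ω₁=-1.377, θ₂=0.004, ω₂=0.078, θ₃=0.092, ω₃=0.065
apply F[2]=+15.000 → step 3: x=0.031, v=1.043, θ₁=-0.137, ω₁=-2.080, θ₂=0.005, ω₂=0.120, θ₃=0.094, ω₃=0.090
apply F[3]=+15.000 → step 4: x=0.056, v=1.385, θ₁=-0.186, ω₁=-2.777, θ₂=0.008, ω₂=0.154, θ₃=0.096, ω₃=0.104
apply F[4]=-15.000 → step 5: x=0.081, v=1.137, θ₁=-0.238, ω₁=-2.485, θ₂=0.012, ω₂=0.259, θ₃=0.098, ω₃=0.135
apply F[5]=-15.000 → step 6: x=0.101, v=0.911, θ₁=-0.286, ω₁=-2.279, θ₂=0.019, ω₂=0.399, θ₃=0.101, ω₃=0.167
apply F[6]=-15.000 → step 7: x=0.117, v=0.702, θ₁=-0.330, ω₁=-2.141, θ₂=0.028, ω₂=0.568, θ₃=0.105, ω₃=0.198
apply F[7]=-15.000 → step 8: x=0.129, v=0.507, θ₁=-0.372, ω₁=-2.059, θ₂=0.042, ω₂=0.763, θ₃=0.109, ω₃=0.224
apply F[8]=-15.000 → step 9: x=0.138, v=0.321, θ₁=-0.412, ω₁=-2.018, θ₂=0.059, ω₂=0.977, θ₃=0.114, ω₃=0.244
apply F[9]=-15.000 → step 10: x=0.142, v=0.141, θ₁=-0.452, ω₁=-2.007, θ₂=0.081, ω₂=1.208, θ₃=0.119, ω₃=0.259
apply F[10]=-15.000 → step 11: x=0.143, v=-0.036, θ₁=-0.493, ω₁=-2.016, θ₂=0.108, ω₂=1.450, θ₃=0.124, ω₃=0.266
apply F[11]=-15.000 → step 12: x=0.141, v=-0.212, θ₁=-0.533, ω₁=-2.036, θ₂=0.139, ω₂=1.701, θ₃=0.130, ω₃=0.267
apply F[12]=-15.000 → step 13: x=0.135, v=-0.389, θ₁=-0.574, ω₁=-2.057, θ₂=0.176, ω₂=1.957, θ₃=0.135, ω₃=0.263
apply F[13]=-15.000 → step 14: x=0.125, v=-0.567, θ₁=-0.615, ω₁=-2.075, θ₂=0.217, ω₂=2.217, θ₃=0.140, ω₃=0.255
apply F[14]=-15.000 → step 15: x=0.112, v=-0.748, θ₁=-0.657, ω₁=-2.082, θ₂=0.264, ω₂=2.478, θ₃=0.145, ω₃=0.248
apply F[15]=-15.000 → step 16: x=0.095, v=-0.929, θ₁=-0.699, ω₁=-2.074, θ₂=0.316, ω₂=2.740, θ₃=0.150, ω₃=0.243
apply F[16]=-15.000 → step 17: x=0.075, v=-1.111, θ₁=-0.740, ω₁=-2.048, θ₂=0.374, ω₂=3.004, θ₃=0.155, ω₃=0.246
apply F[17]=-15.000 → step 18: x=0.051, v=-1.292, θ₁=-0.780, ω₁=-2.001, θ₂=0.437, ω₂=3.270, θ₃=0.160, ω₃=0.262
apply F[18]=-15.000 → step 19: x=0.023, v=-1.471, θ₁=-0.820, ω₁=-1.931, θ₂=0.505, ω₂=3.539, θ₃=0.165, ω₃=0.296
apply F[19]=-15.000 → step 20: x=-0.008, v=-1.644, θ₁=-0.857, ω₁=-1.835, θ₂=0.578, ω₂=3.813, θ₃=0.172, ω₃=0.355
apply F[20]=-15.000 → step 21: x=-0.042, v=-1.809, θ₁=-0.893, ω₁=-1.711, θ₂=0.657, ω₂=4.095, θ₃=0.180, ω₃=0.449
apply F[21]=-15.000 → step 22: x=-0.080, v=-1.963, θ₁=-0.926, ω₁=-1.558, θ₂=0.742, ω₂=4.387, θ₃=0.190, ω₃=0.587
apply F[22]=-15.000 → step 23: x=-0.121, v=-2.102, θ₁=-0.955, ω₁=-1.376, θ₂=0.833, ω₂=4.692, θ₃=0.204, ω₃=0.780
apply F[23]=-15.000 → step 24: x=-0.164, v=-2.222, θ₁=-0.981, ω₁=-1.165, θ₂=0.930, ω₂=5.010, θ₃=0.222, ω₃=1.042
apply F[24]=-15.000 → step 25: x=-0.210, v=-2.318, θ₁=-1.002, ω₁=-0.927, θ₂=1.033, ω₂=5.342, θ₃=0.246, ω₃=1.389
apply F[25]=-15.000 → step 26: x=-0.257, v=-2.384, θ₁=-1.018, ω₁=-0.670, θ₂=1.144, ω₂=5.686, θ₃=0.278, ω₃=1.839
apply F[26]=-15.000 → step 27: x=-0.305, v=-2.414, θ₁=-1.028, ω₁=-0.406, θ₂=1.261, ω₂=6.038, θ₃=0.320, ω₃=2.409
apply F[27]=-15.000 → step 28: x=-0.353, v=-2.402, θ₁=-1.034, ω₁=-0.153, θ₂=1.385, ω₂=6.388, θ₃=0.375, ω₃=3.119
apply F[28]=-15.000 → step 29: x=-0.401, v=-2.343, θ₁=-1.035, ω₁=0.058, θ₂=1.516, ω₂=6.720, θ₃=0.446, ω₃=3.982
apply F[29]=-15.000 → step 30: x=-0.446, v=-2.234, θ₁=-1.032, ω₁=0.188, θ₂=1.654, ω₂=7.008, θ₃=0.536, ω₃=5.004
apply F[30]=-15.000 → step 31: x=-0.490, v=-2.075, θ₁=-1.028, ω₁=0.190, θ₂=1.796, ω₂=7.220, θ₃=0.647, ω₃=6.174
Max |angle| over trajectory = 1.796 rad = 102.9°.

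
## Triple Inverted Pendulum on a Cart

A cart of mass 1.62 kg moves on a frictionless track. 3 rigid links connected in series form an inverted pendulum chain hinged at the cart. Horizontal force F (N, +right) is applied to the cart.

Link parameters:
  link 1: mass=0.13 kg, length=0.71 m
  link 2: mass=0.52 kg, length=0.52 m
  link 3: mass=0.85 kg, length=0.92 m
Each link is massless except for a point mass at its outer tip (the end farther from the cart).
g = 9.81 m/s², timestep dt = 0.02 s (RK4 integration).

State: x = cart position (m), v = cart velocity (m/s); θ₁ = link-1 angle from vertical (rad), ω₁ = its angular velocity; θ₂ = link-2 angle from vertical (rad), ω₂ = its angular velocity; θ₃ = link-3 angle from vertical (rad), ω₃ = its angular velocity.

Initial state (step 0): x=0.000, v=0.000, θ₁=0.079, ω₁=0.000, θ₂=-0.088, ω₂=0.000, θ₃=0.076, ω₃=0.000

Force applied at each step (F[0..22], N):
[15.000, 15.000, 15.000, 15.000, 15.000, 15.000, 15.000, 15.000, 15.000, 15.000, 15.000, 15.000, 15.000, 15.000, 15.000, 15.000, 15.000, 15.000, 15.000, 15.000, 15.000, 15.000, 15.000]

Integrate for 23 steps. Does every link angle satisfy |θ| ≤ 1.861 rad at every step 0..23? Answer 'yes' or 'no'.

apply F[0]=+15.000 → step 1: x=0.002, v=0.174, θ₁=0.081, ω₁=0.159, θ₂=-0.095, ω₂=-0.659, θ₃=0.077, ω₃=0.072
apply F[1]=+15.000 → step 2: x=0.007, v=0.348, θ₁=0.085, ω₁=0.315, θ₂=-0.114, ω₂=-1.317, θ₃=0.079, ω₃=0.143
apply F[2]=+15.000 → step 3: x=0.016, v=0.524, θ₁=0.093, ω₁=0.453, θ₂=-0.147, ω₂=-1.955, θ₃=0.082, ω₃=0.210
apply F[3]=+15.000 → step 4: x=0.028, v=0.701, θ₁=0.103, ω₁=0.546, θ₂=-0.192, ω₂=-2.536, θ₃=0.087, ω₃=0.268
apply F[4]=+15.000 → step 5: x=0.044, v=0.880, θ₁=0.115, ω₁=0.574, θ₂=-0.248, ω₂=-3.033, θ₃=0.093, ω₃=0.313
apply F[5]=+15.000 → step 6: x=0.063, v=1.060, θ₁=0.126, ω₁=0.528, θ₂=-0.313, ω₂=-3.442, θ₃=0.100, ω₃=0.344
apply F[6]=+15.000 → step 7: x=0.086, v=1.241, θ₁=0.135, ω₁=0.414, θ₂=-0.385, ω₂=-3.775, θ₃=0.107, ω₃=0.363
apply F[7]=+15.000 → step 8: x=0.113, v=1.424, θ₁=0.142, ω₁=0.240, θ₂=-0.464, ω₂=-4.053, θ₃=0.114, ω₃=0.371
apply F[8]=+15.000 → step 9: x=0.143, v=1.606, θ₁=0.144, ω₁=0.013, θ₂=-0.547, ω₂=-4.292, θ₃=0.121, ω₃=0.369
apply F[9]=+15.000 → step 10: x=0.177, v=1.790, θ₁=0.142, ω₁=-0.263, θ₂=-0.635, ω₂=-4.504, θ₃=0.129, ω₃=0.357
apply F[10]=+15.000 → step 11: x=0.215, v=1.973, θ₁=0.134, ω₁=-0.587, θ₂=-0.727, ω₂=-4.693, θ₃=0.136, ω₃=0.337
apply F[11]=+15.000 → step 12: x=0.256, v=2.157, θ₁=0.118, ω₁=-0.957, θ₂=-0.823, ω₂=-4.862, θ₃=0.142, ω₃=0.308
apply F[12]=+15.000 → step 13: x=0.301, v=2.341, θ₁=0.095, ω₁=-1.374, θ₂=-0.921, ω₂=-5.007, θ₃=0.148, ω₃=0.271
apply F[13]=+15.000 → step 14: x=0.350, v=2.526, θ₁=0.063, ω₁=-1.839, θ₂=-1.023, ω₂=-5.121, θ₃=0.153, ω₃=0.225
apply F[14]=+15.000 → step 15: x=0.402, v=2.711, θ₁=0.021, ω₁=-2.348, θ₂=-1.126, ω₂=-5.189, θ₃=0.157, ω₃=0.172
apply F[15]=+15.000 → step 16: x=0.458, v=2.896, θ₁=-0.031, ω₁=-2.900, θ₂=-1.230, ω₂=-5.194, θ₃=0.160, ω₃=0.114
apply F[16]=+15.000 → step 17: x=0.518, v=3.081, θ₁=-0.095, ω₁=-3.485, θ₂=-1.333, ω₂=-5.111, θ₃=0.161, ω₃=0.051
apply F[17]=+15.000 → step 18: x=0.581, v=3.265, θ₁=-0.171, ω₁=-4.095, θ₂=-1.434, ω₂=-4.911, θ₃=0.162, ω₃=-0.013
apply F[18]=+15.000 → step 19: x=0.648, v=3.447, θ₁=-0.259, ω₁=-4.719, θ₂=-1.529, ω₂=-4.562, θ₃=0.161, ω₃=-0.077
apply F[19]=+15.000 → step 20: x=0.719, v=3.625, θ₁=-0.360, ω₁=-5.346, θ₂=-1.615, ω₂=-4.031, θ₃=0.159, ω₃=-0.138
apply F[20]=+15.000 → step 21: x=0.793, v=3.796, θ₁=-0.473, ω₁=-5.977, θ₂=-1.688, ω₂=-3.285, θ₃=0.155, ω₃=-0.197
apply F[21]=+15.000 → step 22: x=0.871, v=3.958, θ₁=-0.599, ω₁=-6.629, θ₂=-1.745, ω₂=-2.292, θ₃=0.151, ω₃=-0.260
apply F[22]=+15.000 → step 23: x=0.952, v=4.105, θ₁=-0.738, ω₁=-7.353, θ₂=-1.778, ω₂=-1.000, θ₃=0.145, ω₃=-0.340
Max |angle| over trajectory = 1.778 rad; bound = 1.861 → within bound.

Answer: yes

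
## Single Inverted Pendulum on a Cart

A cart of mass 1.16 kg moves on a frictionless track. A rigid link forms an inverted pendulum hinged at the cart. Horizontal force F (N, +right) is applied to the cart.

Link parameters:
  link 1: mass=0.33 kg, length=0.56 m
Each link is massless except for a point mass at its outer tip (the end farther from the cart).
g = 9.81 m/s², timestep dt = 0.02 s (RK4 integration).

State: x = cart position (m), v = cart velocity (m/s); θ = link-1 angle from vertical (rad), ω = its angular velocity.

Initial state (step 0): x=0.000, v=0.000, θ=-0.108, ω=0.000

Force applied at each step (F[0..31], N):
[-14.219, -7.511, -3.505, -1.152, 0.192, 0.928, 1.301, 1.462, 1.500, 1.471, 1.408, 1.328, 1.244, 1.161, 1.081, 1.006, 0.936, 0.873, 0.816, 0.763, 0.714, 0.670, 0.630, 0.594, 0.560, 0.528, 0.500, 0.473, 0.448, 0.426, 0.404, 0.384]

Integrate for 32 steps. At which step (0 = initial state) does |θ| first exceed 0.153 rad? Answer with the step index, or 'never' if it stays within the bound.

apply F[0]=-14.219 → step 1: x=-0.002, v=-0.238, θ=-0.104, ω=0.386
apply F[1]=-7.511 → step 2: x=-0.008, v=-0.362, θ=-0.095, ω=0.571
apply F[2]=-3.505 → step 3: x=-0.016, v=-0.418, θ=-0.082, ω=0.639
apply F[3]=-1.152 → step 4: x=-0.025, v=-0.433, θ=-0.070, ω=0.640
apply F[4]=+0.192 → step 5: x=-0.033, v=-0.427, θ=-0.057, ω=0.606
apply F[5]=+0.928 → step 6: x=-0.042, v=-0.408, θ=-0.046, ω=0.554
apply F[6]=+1.301 → step 7: x=-0.050, v=-0.383, θ=-0.035, ω=0.496
apply F[7]=+1.462 → step 8: x=-0.057, v=-0.356, θ=-0.026, ω=0.438
apply F[8]=+1.500 → step 9: x=-0.064, v=-0.329, θ=-0.018, ω=0.382
apply F[9]=+1.471 → step 10: x=-0.070, v=-0.303, θ=-0.011, ω=0.330
apply F[10]=+1.408 → step 11: x=-0.076, v=-0.278, θ=-0.004, ω=0.283
apply F[11]=+1.328 → step 12: x=-0.081, v=-0.255, θ=0.001, ω=0.242
apply F[12]=+1.244 → step 13: x=-0.086, v=-0.234, θ=0.005, ω=0.205
apply F[13]=+1.161 → step 14: x=-0.091, v=-0.215, θ=0.009, ω=0.172
apply F[14]=+1.081 → step 15: x=-0.095, v=-0.197, θ=0.012, ω=0.144
apply F[15]=+1.006 → step 16: x=-0.099, v=-0.180, θ=0.015, ω=0.119
apply F[16]=+0.936 → step 17: x=-0.102, v=-0.165, θ=0.017, ω=0.098
apply F[17]=+0.873 → step 18: x=-0.105, v=-0.151, θ=0.019, ω=0.079
apply F[18]=+0.816 → step 19: x=-0.108, v=-0.138, θ=0.020, ω=0.062
apply F[19]=+0.763 → step 20: x=-0.111, v=-0.126, θ=0.021, ω=0.048
apply F[20]=+0.714 → step 21: x=-0.113, v=-0.115, θ=0.022, ω=0.036
apply F[21]=+0.670 → step 22: x=-0.115, v=-0.104, θ=0.023, ω=0.026
apply F[22]=+0.630 → step 23: x=-0.117, v=-0.095, θ=0.023, ω=0.017
apply F[23]=+0.594 → step 24: x=-0.119, v=-0.086, θ=0.023, ω=0.009
apply F[24]=+0.560 → step 25: x=-0.121, v=-0.077, θ=0.024, ω=0.002
apply F[25]=+0.528 → step 26: x=-0.122, v=-0.070, θ=0.024, ω=-0.004
apply F[26]=+0.500 → step 27: x=-0.123, v=-0.062, θ=0.023, ω=-0.008
apply F[27]=+0.473 → step 28: x=-0.125, v=-0.055, θ=0.023, ω=-0.012
apply F[28]=+0.448 → step 29: x=-0.126, v=-0.049, θ=0.023, ω=-0.016
apply F[29]=+0.426 → step 30: x=-0.127, v=-0.043, θ=0.023, ω=-0.019
apply F[30]=+0.404 → step 31: x=-0.127, v=-0.037, θ=0.022, ω=-0.021
apply F[31]=+0.384 → step 32: x=-0.128, v=-0.032, θ=0.022, ω=-0.023
max |θ| = 0.108 ≤ 0.153 over all 33 states.

Answer: never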